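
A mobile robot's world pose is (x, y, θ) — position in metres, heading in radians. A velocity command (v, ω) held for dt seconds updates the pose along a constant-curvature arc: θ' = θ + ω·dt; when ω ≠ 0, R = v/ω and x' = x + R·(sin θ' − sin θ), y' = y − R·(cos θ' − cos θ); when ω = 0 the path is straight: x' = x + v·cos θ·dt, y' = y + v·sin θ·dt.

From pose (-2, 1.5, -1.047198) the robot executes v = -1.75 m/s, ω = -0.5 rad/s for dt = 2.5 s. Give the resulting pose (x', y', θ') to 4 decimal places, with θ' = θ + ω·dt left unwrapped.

θ' = -1.0472 + -0.5·2.5 = -2.2972
R = v/ω = -1.75/-0.5 = 3.5000
x' = -2 + 3.5000·(sin -2.2972 − sin -1.0472) = -1.5854
y' = 1.5 − 3.5000·(cos -2.2972 − cos -1.0472) = 5.5746

(-1.5854, 5.5746, -2.2972)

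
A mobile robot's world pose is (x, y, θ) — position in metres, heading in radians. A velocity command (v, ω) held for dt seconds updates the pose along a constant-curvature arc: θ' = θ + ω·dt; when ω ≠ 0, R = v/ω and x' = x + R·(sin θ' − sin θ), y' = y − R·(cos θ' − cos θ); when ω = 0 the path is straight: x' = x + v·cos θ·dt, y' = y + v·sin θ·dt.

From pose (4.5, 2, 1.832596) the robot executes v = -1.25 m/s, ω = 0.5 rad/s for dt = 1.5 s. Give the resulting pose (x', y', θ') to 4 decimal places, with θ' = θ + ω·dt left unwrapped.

(5.5890, 0.5276, 2.5826)

θ' = 1.8326 + 0.5·1.5 = 2.5826
R = v/ω = -1.25/0.5 = -2.5000
x' = 4.5 + -2.5000·(sin 2.5826 − sin 1.8326) = 5.5890
y' = 2 − -2.5000·(cos 2.5826 − cos 1.8326) = 0.5276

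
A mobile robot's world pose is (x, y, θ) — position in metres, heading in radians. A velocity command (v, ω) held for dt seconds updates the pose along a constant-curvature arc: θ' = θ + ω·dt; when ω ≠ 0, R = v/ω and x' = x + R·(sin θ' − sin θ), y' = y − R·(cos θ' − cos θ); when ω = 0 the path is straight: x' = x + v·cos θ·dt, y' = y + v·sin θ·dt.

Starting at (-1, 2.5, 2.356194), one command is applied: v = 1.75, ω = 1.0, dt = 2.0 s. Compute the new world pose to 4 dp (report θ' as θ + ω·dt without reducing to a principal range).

(-3.8776, 1.8728, 4.3562)

θ' = 2.3562 + 1.0·2.0 = 4.3562
R = v/ω = 1.75/1.0 = 1.7500
x' = -1 + 1.7500·(sin 4.3562 − sin 2.3562) = -3.8776
y' = 2.5 − 1.7500·(cos 4.3562 − cos 2.3562) = 1.8728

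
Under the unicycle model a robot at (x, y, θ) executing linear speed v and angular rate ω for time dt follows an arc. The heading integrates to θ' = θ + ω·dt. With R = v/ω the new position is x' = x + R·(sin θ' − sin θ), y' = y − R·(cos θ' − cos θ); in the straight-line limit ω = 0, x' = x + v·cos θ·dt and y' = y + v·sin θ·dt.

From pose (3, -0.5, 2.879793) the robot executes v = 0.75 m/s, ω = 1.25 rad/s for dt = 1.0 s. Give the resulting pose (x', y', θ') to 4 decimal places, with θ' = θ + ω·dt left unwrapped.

(2.3437, -0.7494, 4.1298)

θ' = 2.8798 + 1.25·1.0 = 4.1298
R = v/ω = 0.75/1.25 = 0.6000
x' = 3 + 0.6000·(sin 4.1298 − sin 2.8798) = 2.3437
y' = -0.5 − 0.6000·(cos 4.1298 − cos 2.8798) = -0.7494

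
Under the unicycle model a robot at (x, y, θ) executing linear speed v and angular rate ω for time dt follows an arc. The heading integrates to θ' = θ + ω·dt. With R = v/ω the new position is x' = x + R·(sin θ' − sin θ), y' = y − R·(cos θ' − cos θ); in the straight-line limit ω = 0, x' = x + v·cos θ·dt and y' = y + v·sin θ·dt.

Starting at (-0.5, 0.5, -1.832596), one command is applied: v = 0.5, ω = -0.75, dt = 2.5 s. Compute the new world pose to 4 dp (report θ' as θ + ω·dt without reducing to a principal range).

θ' = -1.8326 + -0.75·2.5 = -3.7076
R = v/ω = 0.5/-0.75 = -0.6667
x' = -0.5 + -0.6667·(sin -3.7076 − sin -1.8326) = -1.5015
y' = 0.5 − -0.6667·(cos -3.7076 − cos -1.8326) = 0.1098

(-1.5015, 0.1098, -3.7076)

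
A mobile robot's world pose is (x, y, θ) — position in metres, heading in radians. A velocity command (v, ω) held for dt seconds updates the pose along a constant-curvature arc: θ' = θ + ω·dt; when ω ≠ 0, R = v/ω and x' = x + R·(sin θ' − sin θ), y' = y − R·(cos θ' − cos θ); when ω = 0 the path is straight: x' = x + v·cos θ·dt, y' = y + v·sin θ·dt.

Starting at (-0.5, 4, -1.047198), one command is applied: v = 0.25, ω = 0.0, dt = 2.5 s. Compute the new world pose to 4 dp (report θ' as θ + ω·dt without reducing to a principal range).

θ' = -1.0472 + 0.0·2.5 = -1.0472
ω = 0 → straight: x' = -0.5 + 0.25·cos(-1.0472)·2.5 = -0.1875
y' = 4 + 0.25·sin(-1.0472)·2.5 = 3.4587

(-0.1875, 3.4587, -1.0472)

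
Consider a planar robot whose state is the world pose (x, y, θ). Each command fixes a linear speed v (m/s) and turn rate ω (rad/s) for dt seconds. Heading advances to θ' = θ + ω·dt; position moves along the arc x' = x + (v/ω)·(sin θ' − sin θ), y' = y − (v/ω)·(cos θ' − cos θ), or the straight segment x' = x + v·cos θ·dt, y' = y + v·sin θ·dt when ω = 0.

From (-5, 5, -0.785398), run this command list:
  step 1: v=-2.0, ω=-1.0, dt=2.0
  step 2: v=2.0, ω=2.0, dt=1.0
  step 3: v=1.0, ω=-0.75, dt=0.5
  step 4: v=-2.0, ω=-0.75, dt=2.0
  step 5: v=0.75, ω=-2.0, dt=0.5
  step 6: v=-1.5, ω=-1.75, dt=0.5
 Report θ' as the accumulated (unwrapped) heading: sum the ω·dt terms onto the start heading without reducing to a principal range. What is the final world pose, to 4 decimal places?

(-3.0916, 9.0746, -4.5354)

step 1: θ'=-2.7854 (R=2.0000) → pose (-4.2832, 8.2887, -2.7854)
step 2: θ'=-0.7854 (R=1.0000) → pose (-4.6416, 6.6443, -0.7854)
step 3: θ'=-1.1604 (R=-1.3333) → pose (-4.3618, 6.2335, -1.1604)
step 4: θ'=-2.6604 (R=2.6667) → pose (-3.1508, 9.6613, -2.6604)
step 5: θ'=-3.6604 (R=-0.3750) → pose (-3.5103, 9.6680, -3.6604)
step 6: θ'=-4.5354 (R=0.8571) → pose (-3.0916, 9.0746, -4.5354)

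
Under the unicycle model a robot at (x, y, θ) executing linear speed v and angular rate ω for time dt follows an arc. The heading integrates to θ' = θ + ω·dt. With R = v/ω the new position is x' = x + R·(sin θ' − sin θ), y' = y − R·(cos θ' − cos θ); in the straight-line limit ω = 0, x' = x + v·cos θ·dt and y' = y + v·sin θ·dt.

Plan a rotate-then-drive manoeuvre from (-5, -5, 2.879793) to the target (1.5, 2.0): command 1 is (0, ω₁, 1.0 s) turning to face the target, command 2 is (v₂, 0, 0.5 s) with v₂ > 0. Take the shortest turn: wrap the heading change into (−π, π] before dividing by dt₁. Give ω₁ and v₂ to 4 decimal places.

ω₁ = -2.0574, v₂ = 19.1050

heading to target = atan2(2−-5, 1.5−-5) = 0.8224
Δθ = wrap(0.8224 − 2.8798) = -2.0574; ω₁ = Δθ/dt₁ = -2.0574
distance = √((1.5−-5)² + (2−-5)²) = 9.5525; v₂ = distance/dt₂ = 19.1050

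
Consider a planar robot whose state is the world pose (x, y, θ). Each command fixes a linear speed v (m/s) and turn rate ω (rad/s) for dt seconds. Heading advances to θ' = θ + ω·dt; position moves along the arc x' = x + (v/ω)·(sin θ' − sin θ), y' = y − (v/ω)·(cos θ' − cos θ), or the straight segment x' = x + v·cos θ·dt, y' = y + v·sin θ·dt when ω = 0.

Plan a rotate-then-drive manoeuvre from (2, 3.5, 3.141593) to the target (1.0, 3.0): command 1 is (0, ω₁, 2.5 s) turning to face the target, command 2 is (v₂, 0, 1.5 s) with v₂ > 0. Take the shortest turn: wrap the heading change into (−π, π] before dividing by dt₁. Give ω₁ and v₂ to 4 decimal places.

ω₁ = 0.1855, v₂ = 0.7454

heading to target = atan2(3−3.5, 1−2) = -2.6779
Δθ = wrap(-2.6779 − 3.1416) = 0.4636; ω₁ = Δθ/dt₁ = 0.1855
distance = √((1−2)² + (3−3.5)²) = 1.1180; v₂ = distance/dt₂ = 0.7454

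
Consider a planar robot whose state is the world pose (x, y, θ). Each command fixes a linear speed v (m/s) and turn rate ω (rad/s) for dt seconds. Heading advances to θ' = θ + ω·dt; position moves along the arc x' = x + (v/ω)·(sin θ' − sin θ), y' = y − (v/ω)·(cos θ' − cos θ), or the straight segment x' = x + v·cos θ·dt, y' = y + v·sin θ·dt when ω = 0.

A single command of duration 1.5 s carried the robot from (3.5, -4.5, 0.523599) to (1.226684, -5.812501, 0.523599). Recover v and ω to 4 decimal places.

v = -1.7500, ω = 0.0000

Δθ = 0.523599 − 0.523599 = 0.000000
ω = Δθ/dt = 0.000000/1.5 = 0.0000
ω = 0 → v = (Δx·cos θ + Δy·sin θ)/dt = -1.7500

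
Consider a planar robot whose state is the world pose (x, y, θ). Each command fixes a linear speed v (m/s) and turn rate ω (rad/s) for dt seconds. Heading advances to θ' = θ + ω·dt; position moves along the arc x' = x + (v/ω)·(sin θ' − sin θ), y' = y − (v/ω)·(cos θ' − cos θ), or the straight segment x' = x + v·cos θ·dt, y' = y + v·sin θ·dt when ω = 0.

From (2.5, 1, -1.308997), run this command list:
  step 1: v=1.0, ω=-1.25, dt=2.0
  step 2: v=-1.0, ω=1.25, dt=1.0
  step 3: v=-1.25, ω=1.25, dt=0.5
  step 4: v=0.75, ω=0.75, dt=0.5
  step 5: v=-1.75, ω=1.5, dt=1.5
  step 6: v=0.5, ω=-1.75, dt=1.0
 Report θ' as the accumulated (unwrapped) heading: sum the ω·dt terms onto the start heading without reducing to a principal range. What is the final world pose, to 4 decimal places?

step 1: θ'=-3.8090 (R=-0.8000) → pose (1.2321, 0.1646, -3.8090)
step 2: θ'=-2.5590 (R=-0.8000) → pose (2.1674, 0.1249, -2.5590)
step 3: θ'=-1.9340 (R=-1.0000) → pose (2.5520, 0.6047, -1.9340)
step 4: θ'=-1.5590 (R=1.0000) → pose (2.4868, 0.2376, -1.5590)
step 5: θ'=0.6910 (R=-1.1667) → pose (0.5767, 1.1229, 0.6910)
step 6: θ'=-1.0590 (R=-0.2857) → pose (1.0079, 1.0426, -1.0590)

(1.0079, 1.0426, -1.0590)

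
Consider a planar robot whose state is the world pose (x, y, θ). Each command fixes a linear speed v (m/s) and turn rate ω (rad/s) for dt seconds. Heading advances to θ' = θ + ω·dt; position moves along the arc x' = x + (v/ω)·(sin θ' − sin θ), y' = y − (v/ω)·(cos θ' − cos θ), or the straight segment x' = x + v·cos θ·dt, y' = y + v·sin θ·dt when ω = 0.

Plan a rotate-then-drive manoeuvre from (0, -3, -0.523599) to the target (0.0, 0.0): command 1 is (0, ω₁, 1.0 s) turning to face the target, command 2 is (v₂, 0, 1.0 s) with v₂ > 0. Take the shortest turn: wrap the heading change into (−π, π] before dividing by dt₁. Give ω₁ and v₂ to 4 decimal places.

ω₁ = 2.0944, v₂ = 3.0000

heading to target = atan2(0−-3, 0−0) = 1.5708
Δθ = wrap(1.5708 − -0.5236) = 2.0944; ω₁ = Δθ/dt₁ = 2.0944
distance = √((0−0)² + (0−-3)²) = 3.0000; v₂ = distance/dt₂ = 3.0000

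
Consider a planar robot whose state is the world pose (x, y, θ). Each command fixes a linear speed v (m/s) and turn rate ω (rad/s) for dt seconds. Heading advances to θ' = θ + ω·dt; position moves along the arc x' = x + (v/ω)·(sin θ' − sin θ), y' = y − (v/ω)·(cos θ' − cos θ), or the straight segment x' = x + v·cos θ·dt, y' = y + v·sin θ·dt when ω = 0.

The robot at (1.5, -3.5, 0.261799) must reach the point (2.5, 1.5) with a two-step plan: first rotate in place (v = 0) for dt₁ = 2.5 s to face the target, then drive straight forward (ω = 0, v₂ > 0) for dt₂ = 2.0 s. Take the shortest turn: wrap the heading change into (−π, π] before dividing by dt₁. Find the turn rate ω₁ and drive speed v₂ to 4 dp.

ω₁ = 0.4446, v₂ = 2.5495

heading to target = atan2(1.5−-3.5, 2.5−1.5) = 1.3734
Δθ = wrap(1.3734 − 0.2618) = 1.1116; ω₁ = Δθ/dt₁ = 0.4446
distance = √((2.5−1.5)² + (1.5−-3.5)²) = 5.0990; v₂ = distance/dt₂ = 2.5495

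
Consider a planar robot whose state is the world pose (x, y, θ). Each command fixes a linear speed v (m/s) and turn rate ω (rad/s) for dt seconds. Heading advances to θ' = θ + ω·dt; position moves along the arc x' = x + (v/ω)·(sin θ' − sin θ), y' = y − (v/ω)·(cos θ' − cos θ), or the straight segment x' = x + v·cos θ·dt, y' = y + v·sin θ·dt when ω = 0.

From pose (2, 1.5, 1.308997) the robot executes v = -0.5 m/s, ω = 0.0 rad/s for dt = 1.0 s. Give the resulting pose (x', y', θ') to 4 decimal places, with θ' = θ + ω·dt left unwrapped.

θ' = 1.3090 + 0.0·1.0 = 1.3090
ω = 0 → straight: x' = 2 + -0.5·cos(1.3090)·1.0 = 1.8706
y' = 1.5 + -0.5·sin(1.3090)·1.0 = 1.0170

(1.8706, 1.0170, 1.3090)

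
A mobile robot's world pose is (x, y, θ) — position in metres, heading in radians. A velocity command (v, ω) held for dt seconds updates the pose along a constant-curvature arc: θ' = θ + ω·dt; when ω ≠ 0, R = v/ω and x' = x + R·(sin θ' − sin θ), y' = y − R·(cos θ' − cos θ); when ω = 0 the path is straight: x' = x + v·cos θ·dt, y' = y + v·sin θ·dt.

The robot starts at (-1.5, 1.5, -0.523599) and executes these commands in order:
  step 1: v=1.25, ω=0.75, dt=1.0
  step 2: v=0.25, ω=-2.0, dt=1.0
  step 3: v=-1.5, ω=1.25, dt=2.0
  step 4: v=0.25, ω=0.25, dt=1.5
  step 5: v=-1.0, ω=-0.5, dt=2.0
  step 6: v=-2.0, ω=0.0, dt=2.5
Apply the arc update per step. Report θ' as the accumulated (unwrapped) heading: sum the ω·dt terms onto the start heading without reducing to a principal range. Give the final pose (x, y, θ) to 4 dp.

step 1: θ'=0.2264 (R=1.6667) → pose (-0.2925, 1.3192, 0.2264)
step 2: θ'=-1.7736 (R=-0.1250) → pose (-0.1420, 1.1723, -1.7736)
step 3: θ'=0.7264 (R=-1.2000) → pose (-2.1145, 2.3110, 0.7264)
step 4: θ'=1.1014 (R=1.0000) → pose (-1.8868, 2.6063, 1.1014)
step 5: θ'=0.1014 (R=2.0000) → pose (-3.4680, 1.5212, 0.1014)
step 6: θ'=0.1014 (straight) → pose (-8.4424, 1.0151, 0.1014)

(-8.4424, 1.0151, 0.1014)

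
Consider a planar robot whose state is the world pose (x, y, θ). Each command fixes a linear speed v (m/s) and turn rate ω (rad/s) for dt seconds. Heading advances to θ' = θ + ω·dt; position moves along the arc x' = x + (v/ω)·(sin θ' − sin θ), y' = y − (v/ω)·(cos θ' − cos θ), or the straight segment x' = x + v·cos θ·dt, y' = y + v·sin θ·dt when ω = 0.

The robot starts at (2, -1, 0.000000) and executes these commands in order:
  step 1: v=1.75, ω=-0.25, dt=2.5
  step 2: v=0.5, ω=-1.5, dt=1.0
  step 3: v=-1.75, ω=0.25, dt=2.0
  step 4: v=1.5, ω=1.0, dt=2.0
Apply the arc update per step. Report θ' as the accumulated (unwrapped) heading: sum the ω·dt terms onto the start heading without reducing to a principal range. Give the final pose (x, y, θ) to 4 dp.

(9.2688, -0.9414, 0.3750)

step 1: θ'=-0.6250 (R=-7.0000) → pose (6.0957, -2.3233, -0.6250)
step 2: θ'=-2.1250 (R=-0.3333) → pose (6.1841, -2.7690, -2.1250)
step 3: θ'=-1.6250 (R=-7.0000) → pose (7.2216, 0.5356, -1.6250)
step 4: θ'=0.3750 (R=1.5000) → pose (9.2688, -0.9414, 0.3750)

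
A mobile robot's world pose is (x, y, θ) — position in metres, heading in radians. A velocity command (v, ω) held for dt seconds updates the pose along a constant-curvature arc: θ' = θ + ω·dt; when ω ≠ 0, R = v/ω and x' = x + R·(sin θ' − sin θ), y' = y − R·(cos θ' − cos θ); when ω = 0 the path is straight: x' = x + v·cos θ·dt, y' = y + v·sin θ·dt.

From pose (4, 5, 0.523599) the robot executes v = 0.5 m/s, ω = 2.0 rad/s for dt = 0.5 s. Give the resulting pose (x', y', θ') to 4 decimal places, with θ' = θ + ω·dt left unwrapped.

θ' = 0.5236 + 2.0·0.5 = 1.5236
R = v/ω = 0.5/2.0 = 0.2500
x' = 4 + 0.2500·(sin 1.5236 − sin 0.5236) = 4.1247
y' = 5 − 0.2500·(cos 1.5236 − cos 0.5236) = 5.2047

(4.1247, 5.2047, 1.5236)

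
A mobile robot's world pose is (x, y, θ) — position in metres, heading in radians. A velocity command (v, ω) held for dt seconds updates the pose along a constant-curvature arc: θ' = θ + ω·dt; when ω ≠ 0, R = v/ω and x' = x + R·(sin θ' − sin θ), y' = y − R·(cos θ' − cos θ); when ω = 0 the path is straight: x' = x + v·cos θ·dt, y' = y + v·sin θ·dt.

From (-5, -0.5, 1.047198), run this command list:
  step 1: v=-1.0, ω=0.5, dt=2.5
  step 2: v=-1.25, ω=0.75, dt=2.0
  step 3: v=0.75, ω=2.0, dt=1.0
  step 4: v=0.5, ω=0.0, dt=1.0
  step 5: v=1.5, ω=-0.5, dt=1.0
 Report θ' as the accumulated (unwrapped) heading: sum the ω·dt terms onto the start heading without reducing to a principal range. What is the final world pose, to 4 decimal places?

(-0.9053, -4.9014, 5.2972)

step 1: θ'=2.2972 (R=-2.0000) → pose (-4.7631, -2.8284, 2.2972)
step 2: θ'=3.7972 (R=-1.6667) → pose (-2.5011, -3.0425, 3.7972)
step 3: θ'=5.7972 (R=0.3750) → pose (-2.4476, -3.6714, 5.7972)
step 4: θ'=5.7972 (straight) → pose (-2.0055, -3.9049, 5.7972)
step 5: θ'=5.2972 (R=-3.0000) → pose (-0.9053, -4.9014, 5.2972)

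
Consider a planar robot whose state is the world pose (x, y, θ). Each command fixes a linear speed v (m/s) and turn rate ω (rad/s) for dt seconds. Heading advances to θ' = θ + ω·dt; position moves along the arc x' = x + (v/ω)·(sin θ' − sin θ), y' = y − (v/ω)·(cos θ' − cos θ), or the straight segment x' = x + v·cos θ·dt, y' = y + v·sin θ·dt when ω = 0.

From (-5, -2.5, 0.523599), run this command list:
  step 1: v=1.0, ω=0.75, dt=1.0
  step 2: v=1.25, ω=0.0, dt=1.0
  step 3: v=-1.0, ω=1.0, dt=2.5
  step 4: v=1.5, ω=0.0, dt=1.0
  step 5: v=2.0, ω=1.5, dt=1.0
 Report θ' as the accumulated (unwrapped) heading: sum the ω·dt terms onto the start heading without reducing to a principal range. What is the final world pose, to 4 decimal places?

step 1: θ'=1.2736 (R=1.3333) → pose (-4.3918, -1.7358, 1.2736)
step 2: θ'=1.2736 (straight) → pose (-4.0257, -0.5406, 1.2736)
step 3: θ'=3.7736 (R=-1.0000) → pose (-2.4788, -1.6402, 3.7736)
step 4: θ'=3.7736 (straight) → pose (-3.6891, -2.5264, 3.7736)
step 5: θ'=5.2736 (R=1.3333) → pose (-4.0302, -4.3118, 5.2736)

(-4.0302, -4.3118, 5.2736)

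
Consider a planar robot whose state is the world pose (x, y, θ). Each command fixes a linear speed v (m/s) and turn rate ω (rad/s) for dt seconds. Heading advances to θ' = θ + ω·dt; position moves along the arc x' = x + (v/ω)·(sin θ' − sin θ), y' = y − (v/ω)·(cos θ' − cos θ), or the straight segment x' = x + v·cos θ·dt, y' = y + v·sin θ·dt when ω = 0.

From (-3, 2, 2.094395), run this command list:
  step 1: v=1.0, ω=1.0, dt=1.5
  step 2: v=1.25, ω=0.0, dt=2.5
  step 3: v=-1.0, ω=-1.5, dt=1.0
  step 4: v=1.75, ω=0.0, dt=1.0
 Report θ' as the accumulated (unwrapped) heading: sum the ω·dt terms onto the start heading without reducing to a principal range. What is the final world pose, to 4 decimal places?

step 1: θ'=3.5944 (R=1.0000) → pose (-4.3035, 2.3992, 3.5944)
step 2: θ'=3.5944 (straight) → pose (-7.1136, 1.0321, 3.5944)
step 3: θ'=2.0944 (R=0.6667) → pose (-6.2446, 0.7659, 2.0944)
step 4: θ'=2.0944 (straight) → pose (-7.1196, 2.2815, 2.0944)

(-7.1196, 2.2815, 2.0944)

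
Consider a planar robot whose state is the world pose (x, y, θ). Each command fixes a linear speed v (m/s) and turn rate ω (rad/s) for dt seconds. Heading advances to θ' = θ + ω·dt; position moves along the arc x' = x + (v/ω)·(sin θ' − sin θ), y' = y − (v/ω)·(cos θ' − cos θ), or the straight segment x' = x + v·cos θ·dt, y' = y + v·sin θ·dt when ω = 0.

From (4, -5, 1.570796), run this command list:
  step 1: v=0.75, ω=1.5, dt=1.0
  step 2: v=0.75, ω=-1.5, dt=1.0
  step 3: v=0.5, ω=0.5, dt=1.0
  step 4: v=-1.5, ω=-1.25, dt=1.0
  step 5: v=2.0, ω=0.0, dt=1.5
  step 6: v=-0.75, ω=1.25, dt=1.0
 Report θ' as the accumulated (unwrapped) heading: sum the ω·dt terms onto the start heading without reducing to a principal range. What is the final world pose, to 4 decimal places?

step 1: θ'=3.0708 (R=0.5000) → pose (3.5354, -4.5013, 3.0708)
step 2: θ'=1.5708 (R=-0.5000) → pose (3.0707, -4.0025, 1.5708)
step 3: θ'=2.0708 (R=1.0000) → pose (2.9483, -3.5231, 2.0708)
step 4: θ'=0.8208 (R=1.2000) → pose (2.7732, -4.9164, 0.8208)
step 5: θ'=0.8208 (straight) → pose (4.8182, -2.7213, 0.8208)
step 6: θ'=2.0708 (R=-0.6000) → pose (4.7306, -3.4179, 2.0708)

(4.7306, -3.4179, 2.0708)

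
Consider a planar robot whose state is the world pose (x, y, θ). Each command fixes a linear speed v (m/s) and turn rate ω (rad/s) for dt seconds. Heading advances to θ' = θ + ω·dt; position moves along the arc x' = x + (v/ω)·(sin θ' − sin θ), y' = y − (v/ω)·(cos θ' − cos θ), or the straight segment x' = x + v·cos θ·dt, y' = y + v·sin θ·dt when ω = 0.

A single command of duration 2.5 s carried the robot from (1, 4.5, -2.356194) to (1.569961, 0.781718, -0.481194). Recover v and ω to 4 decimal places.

Δθ = -0.481194 − -2.356194 = 1.875000
ω = Δθ/dt = 1.875000/2.5 = 0.7500
R = −Δy/(cos θ' − cos θ) = 2.3333
v = R·ω = 2.3333·0.7500 = 1.7500

v = 1.7500, ω = 0.7500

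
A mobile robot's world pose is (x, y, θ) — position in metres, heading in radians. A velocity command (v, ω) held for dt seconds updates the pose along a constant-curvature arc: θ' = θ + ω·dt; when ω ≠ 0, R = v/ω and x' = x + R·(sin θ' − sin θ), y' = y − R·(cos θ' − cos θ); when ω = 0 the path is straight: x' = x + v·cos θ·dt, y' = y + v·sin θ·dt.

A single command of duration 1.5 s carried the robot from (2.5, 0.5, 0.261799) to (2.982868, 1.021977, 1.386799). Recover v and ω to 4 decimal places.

Δθ = 1.386799 − 0.261799 = 1.125000
ω = Δθ/dt = 1.125000/1.5 = 0.7500
R = −Δy/(cos θ' − cos θ) = 0.6667
v = R·ω = 0.6667·0.7500 = 0.5000

v = 0.5000, ω = 0.7500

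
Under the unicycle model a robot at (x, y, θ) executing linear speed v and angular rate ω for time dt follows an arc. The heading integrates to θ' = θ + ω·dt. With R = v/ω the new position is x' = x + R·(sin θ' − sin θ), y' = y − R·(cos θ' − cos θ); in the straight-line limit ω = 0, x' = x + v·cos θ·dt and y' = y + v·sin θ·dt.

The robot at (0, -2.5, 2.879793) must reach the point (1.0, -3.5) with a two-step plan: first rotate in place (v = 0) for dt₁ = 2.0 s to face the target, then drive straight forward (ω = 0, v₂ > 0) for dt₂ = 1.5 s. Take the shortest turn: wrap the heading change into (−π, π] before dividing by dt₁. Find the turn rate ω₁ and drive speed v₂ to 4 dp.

ω₁ = 1.3090, v₂ = 0.9428

heading to target = atan2(-3.5−-2.5, 1−0) = -0.7854
Δθ = wrap(-0.7854 − 2.8798) = 2.6180; ω₁ = Δθ/dt₁ = 1.3090
distance = √((1−0)² + (-3.5−-2.5)²) = 1.4142; v₂ = distance/dt₂ = 0.9428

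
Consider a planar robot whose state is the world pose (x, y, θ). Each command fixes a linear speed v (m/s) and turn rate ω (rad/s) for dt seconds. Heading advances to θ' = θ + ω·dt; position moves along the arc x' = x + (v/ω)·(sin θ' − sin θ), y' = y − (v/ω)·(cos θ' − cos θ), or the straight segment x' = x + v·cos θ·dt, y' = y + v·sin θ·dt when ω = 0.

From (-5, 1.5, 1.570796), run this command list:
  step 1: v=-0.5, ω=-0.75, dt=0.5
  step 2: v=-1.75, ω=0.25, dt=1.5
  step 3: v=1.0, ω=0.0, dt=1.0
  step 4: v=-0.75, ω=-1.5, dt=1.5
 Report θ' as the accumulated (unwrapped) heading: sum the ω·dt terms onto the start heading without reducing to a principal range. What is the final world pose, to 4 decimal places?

step 1: θ'=1.1958 (R=0.6667) → pose (-5.0463, 1.2558, 1.1958)
step 2: θ'=1.5708 (R=-7.0000) → pose (-5.5328, -1.3081, 1.5708)
step 3: θ'=1.5708 (straight) → pose (-5.5328, -0.3081, 1.5708)
step 4: θ'=-0.6792 (R=0.5000) → pose (-6.3469, -0.6971, -0.6792)

(-6.3469, -0.6971, -0.6792)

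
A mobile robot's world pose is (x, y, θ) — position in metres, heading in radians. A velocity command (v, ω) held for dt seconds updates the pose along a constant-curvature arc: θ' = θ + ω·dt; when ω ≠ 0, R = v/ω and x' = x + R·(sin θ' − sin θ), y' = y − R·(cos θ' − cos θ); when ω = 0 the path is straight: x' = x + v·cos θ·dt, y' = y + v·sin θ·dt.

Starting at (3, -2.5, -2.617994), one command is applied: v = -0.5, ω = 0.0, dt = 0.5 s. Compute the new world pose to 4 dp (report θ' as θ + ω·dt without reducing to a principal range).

(3.2165, -2.3750, -2.6180)

θ' = -2.6180 + 0.0·0.5 = -2.6180
ω = 0 → straight: x' = 3 + -0.5·cos(-2.6180)·0.5 = 3.2165
y' = -2.5 + -0.5·sin(-2.6180)·0.5 = -2.3750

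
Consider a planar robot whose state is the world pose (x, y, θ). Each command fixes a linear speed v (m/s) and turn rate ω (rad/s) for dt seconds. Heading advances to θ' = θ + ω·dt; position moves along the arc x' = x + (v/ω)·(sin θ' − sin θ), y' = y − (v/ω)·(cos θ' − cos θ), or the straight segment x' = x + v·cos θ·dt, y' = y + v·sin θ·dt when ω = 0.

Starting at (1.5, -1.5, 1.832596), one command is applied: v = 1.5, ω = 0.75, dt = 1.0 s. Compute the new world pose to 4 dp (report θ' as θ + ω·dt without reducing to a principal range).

(0.6288, -0.3221, 2.5826)

θ' = 1.8326 + 0.75·1.0 = 2.5826
R = v/ω = 1.5/0.75 = 2.0000
x' = 1.5 + 2.0000·(sin 2.5826 − sin 1.8326) = 0.6288
y' = -1.5 − 2.0000·(cos 2.5826 − cos 1.8326) = -0.3221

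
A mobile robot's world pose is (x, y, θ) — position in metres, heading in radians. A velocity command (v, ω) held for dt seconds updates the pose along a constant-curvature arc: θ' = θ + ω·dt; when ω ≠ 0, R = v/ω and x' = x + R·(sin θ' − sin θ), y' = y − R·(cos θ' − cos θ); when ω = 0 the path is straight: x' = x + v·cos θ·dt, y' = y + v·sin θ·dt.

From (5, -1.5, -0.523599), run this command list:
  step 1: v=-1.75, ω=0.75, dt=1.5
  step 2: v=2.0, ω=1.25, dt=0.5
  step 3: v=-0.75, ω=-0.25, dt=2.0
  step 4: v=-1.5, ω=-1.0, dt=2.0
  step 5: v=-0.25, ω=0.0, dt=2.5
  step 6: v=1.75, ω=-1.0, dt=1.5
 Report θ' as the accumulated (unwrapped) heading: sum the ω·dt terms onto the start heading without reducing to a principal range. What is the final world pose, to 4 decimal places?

(-1.3747, -2.9132, -2.7736)

step 1: θ'=0.6014 (R=-2.3333) → pose (2.5131, -1.5968, 0.6014)
step 2: θ'=1.2264 (R=1.6000) → pose (3.1139, -0.8177, 1.2264)
step 3: θ'=0.7264 (R=3.0000) → pose (2.2826, -2.0476, 0.7264)
step 4: θ'=-1.2736 (R=1.5000) → pose (-0.1479, -1.3655, -1.2736)
step 5: θ'=-1.2736 (straight) → pose (-0.3309, -0.7679, -1.2736)
step 6: θ'=-2.7736 (R=-1.7500) → pose (-1.3747, -2.9132, -2.7736)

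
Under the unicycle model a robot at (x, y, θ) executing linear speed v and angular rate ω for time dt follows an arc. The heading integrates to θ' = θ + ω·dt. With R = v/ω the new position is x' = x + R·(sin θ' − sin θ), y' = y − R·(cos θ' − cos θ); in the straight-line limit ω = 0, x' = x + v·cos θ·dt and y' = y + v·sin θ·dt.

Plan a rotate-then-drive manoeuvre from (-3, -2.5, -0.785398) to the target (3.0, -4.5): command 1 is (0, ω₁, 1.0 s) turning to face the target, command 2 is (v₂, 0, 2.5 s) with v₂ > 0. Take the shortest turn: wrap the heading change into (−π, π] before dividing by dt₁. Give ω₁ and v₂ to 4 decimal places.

heading to target = atan2(-4.5−-2.5, 3−-3) = -0.3218
Δθ = wrap(-0.3218 − -0.7854) = 0.4636; ω₁ = Δθ/dt₁ = 0.4636
distance = √((3−-3)² + (-4.5−-2.5)²) = 6.3246; v₂ = distance/dt₂ = 2.5298

ω₁ = 0.4636, v₂ = 2.5298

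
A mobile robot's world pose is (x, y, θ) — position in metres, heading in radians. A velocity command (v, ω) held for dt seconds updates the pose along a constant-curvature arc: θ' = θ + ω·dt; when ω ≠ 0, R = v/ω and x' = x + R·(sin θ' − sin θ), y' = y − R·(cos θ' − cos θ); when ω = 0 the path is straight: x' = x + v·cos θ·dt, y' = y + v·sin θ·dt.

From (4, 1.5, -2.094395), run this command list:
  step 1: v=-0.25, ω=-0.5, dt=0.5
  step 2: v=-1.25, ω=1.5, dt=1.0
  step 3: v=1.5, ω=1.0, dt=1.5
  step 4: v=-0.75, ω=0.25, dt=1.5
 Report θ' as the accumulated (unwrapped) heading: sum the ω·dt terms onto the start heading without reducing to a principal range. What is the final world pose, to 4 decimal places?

(5.3940, 1.7072, 1.0306)

step 1: θ'=-2.3444 (R=0.5000) → pose (4.0753, 1.5994, -2.3444)
step 2: θ'=-0.8444 (R=-0.8333) → pose (4.1021, 2.7351, -0.8444)
step 3: θ'=0.6556 (R=1.5000) → pose (6.1379, 2.5424, 0.6556)
step 4: θ'=1.0306 (R=-3.0000) → pose (5.3940, 1.7072, 1.0306)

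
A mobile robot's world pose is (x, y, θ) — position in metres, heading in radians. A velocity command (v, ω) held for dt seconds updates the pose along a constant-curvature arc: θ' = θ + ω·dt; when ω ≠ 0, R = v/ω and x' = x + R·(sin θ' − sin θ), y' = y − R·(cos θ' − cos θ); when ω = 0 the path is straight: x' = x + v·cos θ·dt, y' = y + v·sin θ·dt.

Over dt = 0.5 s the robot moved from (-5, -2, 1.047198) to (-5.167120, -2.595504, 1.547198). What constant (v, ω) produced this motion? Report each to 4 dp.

Δθ = 1.547198 − 1.047198 = 0.500000
ω = Δθ/dt = 0.500000/0.5 = 1.0000
R = −Δy/(cos θ' − cos θ) = -1.2500
v = R·ω = -1.2500·1.0000 = -1.2500

v = -1.2500, ω = 1.0000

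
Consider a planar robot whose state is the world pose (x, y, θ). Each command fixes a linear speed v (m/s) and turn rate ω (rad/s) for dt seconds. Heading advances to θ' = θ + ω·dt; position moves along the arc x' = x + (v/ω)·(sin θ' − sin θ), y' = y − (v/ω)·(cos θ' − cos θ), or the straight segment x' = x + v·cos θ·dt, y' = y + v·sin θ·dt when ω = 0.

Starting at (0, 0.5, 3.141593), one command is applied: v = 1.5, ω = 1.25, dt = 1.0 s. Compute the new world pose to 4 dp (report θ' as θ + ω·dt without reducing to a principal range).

(-1.1388, -0.3216, 4.3916)

θ' = 3.1416 + 1.25·1.0 = 4.3916
R = v/ω = 1.5/1.25 = 1.2000
x' = 0 + 1.2000·(sin 4.3916 − sin 3.1416) = -1.1388
y' = 0.5 − 1.2000·(cos 4.3916 − cos 3.1416) = -0.3216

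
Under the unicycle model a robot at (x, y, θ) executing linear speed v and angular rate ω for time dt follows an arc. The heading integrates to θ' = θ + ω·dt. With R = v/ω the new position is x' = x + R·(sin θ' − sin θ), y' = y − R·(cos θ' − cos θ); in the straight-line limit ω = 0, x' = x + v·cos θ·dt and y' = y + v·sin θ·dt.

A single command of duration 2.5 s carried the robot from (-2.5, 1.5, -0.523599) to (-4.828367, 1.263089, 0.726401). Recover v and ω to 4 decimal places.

Δθ = 0.726401 − -0.523599 = 1.250000
ω = Δθ/dt = 1.250000/2.5 = 0.5000
R = Δx/(sin θ' − sin θ) = -2.0000
v = R·ω = -2.0000·0.5000 = -1.0000

v = -1.0000, ω = 0.5000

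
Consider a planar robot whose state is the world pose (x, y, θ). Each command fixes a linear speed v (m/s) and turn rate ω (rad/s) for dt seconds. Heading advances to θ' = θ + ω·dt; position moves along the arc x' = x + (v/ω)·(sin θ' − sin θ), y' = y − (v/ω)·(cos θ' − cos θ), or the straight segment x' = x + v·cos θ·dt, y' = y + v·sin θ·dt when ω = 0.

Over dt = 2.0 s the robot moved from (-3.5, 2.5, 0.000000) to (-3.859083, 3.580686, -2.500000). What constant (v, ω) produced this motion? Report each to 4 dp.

Δθ = -2.500000 − 0.000000 = -2.500000
ω = Δθ/dt = -2.500000/2.0 = -1.2500
R = −Δy/(cos θ' − cos θ) = 0.6000
v = R·ω = 0.6000·-1.2500 = -0.7500

v = -0.7500, ω = -1.2500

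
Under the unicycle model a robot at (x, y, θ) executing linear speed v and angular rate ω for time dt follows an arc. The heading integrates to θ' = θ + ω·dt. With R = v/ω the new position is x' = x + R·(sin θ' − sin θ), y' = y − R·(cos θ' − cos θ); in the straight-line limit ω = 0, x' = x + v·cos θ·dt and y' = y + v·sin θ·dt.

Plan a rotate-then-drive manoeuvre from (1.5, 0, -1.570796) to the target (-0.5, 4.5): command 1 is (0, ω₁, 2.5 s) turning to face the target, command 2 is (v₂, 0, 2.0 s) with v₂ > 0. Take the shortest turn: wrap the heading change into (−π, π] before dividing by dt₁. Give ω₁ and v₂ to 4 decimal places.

heading to target = atan2(4.5−0, -0.5−1.5) = 1.9890
Δθ = wrap(1.9890 − -1.5708) = -2.7234; ω₁ = Δθ/dt₁ = -1.0893
distance = √((-0.5−1.5)² + (4.5−0)²) = 4.9244; v₂ = distance/dt₂ = 2.4622

ω₁ = -1.0893, v₂ = 2.4622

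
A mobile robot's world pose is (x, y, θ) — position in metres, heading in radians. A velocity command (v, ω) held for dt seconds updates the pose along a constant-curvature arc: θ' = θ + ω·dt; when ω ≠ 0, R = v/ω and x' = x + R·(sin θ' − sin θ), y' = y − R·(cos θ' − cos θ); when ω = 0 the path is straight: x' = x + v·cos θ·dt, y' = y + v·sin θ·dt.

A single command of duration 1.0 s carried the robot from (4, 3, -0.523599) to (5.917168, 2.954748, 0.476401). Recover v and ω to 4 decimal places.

v = 2.0000, ω = 1.0000

Δθ = 0.476401 − -0.523599 = 1.000000
ω = Δθ/dt = 1.000000/1.0 = 1.0000
R = Δx/(sin θ' − sin θ) = 2.0000
v = R·ω = 2.0000·1.0000 = 2.0000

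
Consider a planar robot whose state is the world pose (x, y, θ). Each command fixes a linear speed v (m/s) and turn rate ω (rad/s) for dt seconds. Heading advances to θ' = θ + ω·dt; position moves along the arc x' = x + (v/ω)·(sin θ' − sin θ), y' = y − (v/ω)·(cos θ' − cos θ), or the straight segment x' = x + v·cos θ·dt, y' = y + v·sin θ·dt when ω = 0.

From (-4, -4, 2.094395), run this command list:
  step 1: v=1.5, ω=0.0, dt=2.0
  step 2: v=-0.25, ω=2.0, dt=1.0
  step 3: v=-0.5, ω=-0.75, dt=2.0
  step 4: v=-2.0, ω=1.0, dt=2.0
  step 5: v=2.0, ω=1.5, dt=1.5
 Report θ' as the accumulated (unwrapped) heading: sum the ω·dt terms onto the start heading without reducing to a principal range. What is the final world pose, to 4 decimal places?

step 1: θ'=2.0944 (straight) → pose (-5.5000, -1.4019, 2.0944)
step 2: θ'=4.0944 (R=-0.1250) → pose (-5.2899, -1.4118, 4.0944)
step 3: θ'=2.5944 (R=0.6667) → pose (-4.3996, -1.2288, 2.5944)
step 4: θ'=4.5944 (R=-2.0000) → pose (-1.3730, 0.2437, 4.5944)
step 5: θ'=6.8444 (R=1.3333) → pose (0.6607, -1.0420, 6.8444)

(0.6607, -1.0420, 6.8444)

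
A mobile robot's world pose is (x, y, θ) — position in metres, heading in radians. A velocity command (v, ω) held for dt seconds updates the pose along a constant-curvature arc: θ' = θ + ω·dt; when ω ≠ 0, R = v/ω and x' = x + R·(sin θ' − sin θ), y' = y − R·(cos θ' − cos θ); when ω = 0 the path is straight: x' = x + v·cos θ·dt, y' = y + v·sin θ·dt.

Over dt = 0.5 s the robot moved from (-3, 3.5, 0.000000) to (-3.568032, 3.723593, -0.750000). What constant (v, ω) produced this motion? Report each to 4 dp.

v = -1.2500, ω = -1.5000

Δθ = -0.750000 − 0.000000 = -0.750000
ω = Δθ/dt = -0.750000/0.5 = -1.5000
R = Δx/(sin θ' − sin θ) = 0.8333
v = R·ω = 0.8333·-1.5000 = -1.2500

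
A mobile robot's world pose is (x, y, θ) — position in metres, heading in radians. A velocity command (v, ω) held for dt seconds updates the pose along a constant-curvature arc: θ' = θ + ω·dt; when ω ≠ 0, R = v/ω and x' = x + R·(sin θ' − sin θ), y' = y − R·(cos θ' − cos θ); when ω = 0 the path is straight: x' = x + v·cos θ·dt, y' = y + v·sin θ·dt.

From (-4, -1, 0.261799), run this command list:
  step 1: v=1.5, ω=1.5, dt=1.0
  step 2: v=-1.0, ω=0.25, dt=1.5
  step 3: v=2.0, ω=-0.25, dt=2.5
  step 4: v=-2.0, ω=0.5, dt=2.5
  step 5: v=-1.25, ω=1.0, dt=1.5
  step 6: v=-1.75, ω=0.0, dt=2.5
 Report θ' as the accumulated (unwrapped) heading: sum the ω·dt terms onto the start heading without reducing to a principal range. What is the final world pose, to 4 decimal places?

(2.0444, 4.1360, 4.2618)

step 1: θ'=1.7618 (R=1.0000) → pose (-3.2770, 0.1558, 1.7618)
step 2: θ'=2.1368 (R=-4.0000) → pose (-2.7260, -1.2299, 2.1368)
step 3: θ'=1.5118 (R=-8.0000) → pose (-3.9596, 3.5319, 1.5118)
step 4: θ'=2.7618 (R=-4.0000) → pose (-1.4495, -0.4189, 2.7618)
step 5: θ'=4.2618 (R=-1.2500) → pose (0.1392, 0.1976, 4.2618)
step 6: θ'=4.2618 (straight) → pose (2.0444, 4.1360, 4.2618)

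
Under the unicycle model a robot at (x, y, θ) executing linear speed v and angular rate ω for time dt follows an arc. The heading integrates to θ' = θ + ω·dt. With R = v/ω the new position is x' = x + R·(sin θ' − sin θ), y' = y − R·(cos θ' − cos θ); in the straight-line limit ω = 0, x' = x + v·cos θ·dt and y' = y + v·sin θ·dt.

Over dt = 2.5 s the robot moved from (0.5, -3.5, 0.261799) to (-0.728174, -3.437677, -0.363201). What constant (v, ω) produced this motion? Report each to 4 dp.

Δθ = -0.363201 − 0.261799 = -0.625000
ω = Δθ/dt = -0.625000/2.5 = -0.2500
R = Δx/(sin θ' − sin θ) = 2.0000
v = R·ω = 2.0000·-0.2500 = -0.5000

v = -0.5000, ω = -0.2500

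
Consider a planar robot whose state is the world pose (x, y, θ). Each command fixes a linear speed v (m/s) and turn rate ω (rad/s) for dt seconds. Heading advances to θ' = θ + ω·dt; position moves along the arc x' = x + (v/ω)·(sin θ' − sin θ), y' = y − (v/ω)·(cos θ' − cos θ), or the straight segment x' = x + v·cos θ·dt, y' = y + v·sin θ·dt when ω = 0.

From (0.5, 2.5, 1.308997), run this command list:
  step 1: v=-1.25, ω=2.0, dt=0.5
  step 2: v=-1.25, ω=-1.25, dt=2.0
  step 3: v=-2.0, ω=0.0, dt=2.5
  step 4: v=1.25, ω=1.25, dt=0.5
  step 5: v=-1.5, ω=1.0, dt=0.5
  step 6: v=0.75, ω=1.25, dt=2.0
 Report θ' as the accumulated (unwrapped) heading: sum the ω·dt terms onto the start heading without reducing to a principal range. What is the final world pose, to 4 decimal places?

step 1: θ'=2.3090 (R=-0.6250) → pose (0.6414, 1.9176, 2.3090)
step 2: θ'=-0.1910 (R=1.0000) → pose (-0.2881, 0.2629, -0.1910)
step 3: θ'=-0.1910 (straight) → pose (-5.1972, 1.2121, -0.1910)
step 4: θ'=0.4340 (R=1.0000) → pose (-4.5868, 1.2866, 0.4340)
step 5: θ'=0.9340 (R=-1.5000) → pose (-5.1621, 0.8176, 0.9340)
step 6: θ'=3.4340 (R=0.6000) → pose (-5.8175, 1.7489, 3.4340)

(-5.8175, 1.7489, 3.4340)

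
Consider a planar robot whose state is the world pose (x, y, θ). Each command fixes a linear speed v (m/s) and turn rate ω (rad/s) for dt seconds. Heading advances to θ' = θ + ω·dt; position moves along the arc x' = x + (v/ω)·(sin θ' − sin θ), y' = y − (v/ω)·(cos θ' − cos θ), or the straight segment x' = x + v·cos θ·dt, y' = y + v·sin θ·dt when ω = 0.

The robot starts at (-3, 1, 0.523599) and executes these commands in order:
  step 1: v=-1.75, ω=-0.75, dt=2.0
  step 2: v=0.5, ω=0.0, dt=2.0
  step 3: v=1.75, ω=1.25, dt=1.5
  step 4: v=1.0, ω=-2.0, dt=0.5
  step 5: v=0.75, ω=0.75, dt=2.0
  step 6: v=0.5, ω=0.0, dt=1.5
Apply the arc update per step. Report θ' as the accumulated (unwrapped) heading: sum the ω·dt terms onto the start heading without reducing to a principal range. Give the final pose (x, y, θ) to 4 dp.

step 1: θ'=-0.9764 (R=2.3333) → pose (-6.0998, 1.7140, -0.9764)
step 2: θ'=-0.9764 (straight) → pose (-5.5398, 0.8856, -0.9764)
step 3: θ'=0.8986 (R=1.4000) → pose (-3.2845, 0.7978, 0.8986)
step 4: θ'=-0.1014 (R=-0.5000) → pose (-2.8426, 0.9839, -0.1014)
step 5: θ'=1.3986 (R=1.0000) → pose (-1.7562, 1.8074, 1.3986)
step 6: θ'=1.3986 (straight) → pose (-1.6277, 2.5463, 1.3986)

(-1.6277, 2.5463, 1.3986)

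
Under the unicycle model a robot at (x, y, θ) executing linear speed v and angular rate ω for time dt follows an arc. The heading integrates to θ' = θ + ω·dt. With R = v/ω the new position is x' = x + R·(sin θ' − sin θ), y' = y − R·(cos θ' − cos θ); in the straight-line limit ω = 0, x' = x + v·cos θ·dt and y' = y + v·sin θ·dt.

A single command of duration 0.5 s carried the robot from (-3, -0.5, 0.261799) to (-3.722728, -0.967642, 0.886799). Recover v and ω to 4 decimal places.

Δθ = 0.886799 − 0.261799 = 0.625000
ω = Δθ/dt = 0.625000/0.5 = 1.2500
R = Δx/(sin θ' − sin θ) = -1.4000
v = R·ω = -1.4000·1.2500 = -1.7500

v = -1.7500, ω = 1.2500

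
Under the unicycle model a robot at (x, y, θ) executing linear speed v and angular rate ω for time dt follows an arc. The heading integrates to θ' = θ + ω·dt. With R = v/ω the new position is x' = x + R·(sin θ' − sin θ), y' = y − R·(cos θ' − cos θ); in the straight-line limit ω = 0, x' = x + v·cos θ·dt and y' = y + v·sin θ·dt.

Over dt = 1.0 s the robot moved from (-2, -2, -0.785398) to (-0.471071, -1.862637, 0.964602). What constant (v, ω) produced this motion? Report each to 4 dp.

v = 1.7500, ω = 1.7500

Δθ = 0.964602 − -0.785398 = 1.750000
ω = Δθ/dt = 1.750000/1.0 = 1.7500
R = Δx/(sin θ' − sin θ) = 1.0000
v = R·ω = 1.0000·1.7500 = 1.7500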